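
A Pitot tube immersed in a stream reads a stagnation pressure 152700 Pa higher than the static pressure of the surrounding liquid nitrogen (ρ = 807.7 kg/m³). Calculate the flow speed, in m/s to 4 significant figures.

v ≈ 19.45 m/s

Bernoulli between the free stream and the stagnation point: ½ρv² = P_stag − P_static.
v = √(2ΔP/ρ) = √(2·152700/807.7) = 19.45 m/s.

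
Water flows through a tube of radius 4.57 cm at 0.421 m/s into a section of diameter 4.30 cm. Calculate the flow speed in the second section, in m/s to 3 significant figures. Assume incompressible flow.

Continuity gives A₁v₁ = A₂v₂, so v₂ = (65.6 cm²)/(14.5 cm²) × 0.421 m/s = 1.90 m/s.

v₂ = 1.90 m/s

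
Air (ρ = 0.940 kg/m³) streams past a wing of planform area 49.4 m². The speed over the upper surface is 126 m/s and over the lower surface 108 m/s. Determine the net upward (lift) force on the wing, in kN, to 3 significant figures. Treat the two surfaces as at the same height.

With equal heights on the two surfaces, Bernoulli gives P_lower − P_upper = ½ρ(v_upper² − v_lower²).
ΔP = ½·0.940·(126² − 108²) = 1980 Pa.
Lift = ΔP · A = 1980 × 49.4 = 97800 N.

F ≈ 97.8 kN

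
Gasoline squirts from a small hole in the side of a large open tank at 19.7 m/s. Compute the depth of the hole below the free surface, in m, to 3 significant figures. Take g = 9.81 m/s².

Torricelli: v = √(2gh), so h = v²/(2g).
h = 19.7²/(2·9.81) = 388/19.62 = 19.8 m.

h = 19.8 m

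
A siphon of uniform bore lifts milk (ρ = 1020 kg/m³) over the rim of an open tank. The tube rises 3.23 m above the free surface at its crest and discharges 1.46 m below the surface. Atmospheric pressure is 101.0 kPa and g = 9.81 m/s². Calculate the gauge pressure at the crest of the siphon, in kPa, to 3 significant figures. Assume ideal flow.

P_gauge = -46.9 kPa

From the surface to the outlet (both open to atmosphere, surface at rest): v = √(2g·h_out) = √(2·9.81·1.46) = 5.35 m/s.
With constant cross-section the crest speed equals v; applying Bernoulli from the surface up to the crest, P_top = P_atm − ½ρv² − ρg·h_top.
P_top = 101000 − ½·1020·5.35² − 1020·9.81·3.23 = 54100 Pa. So P_gauge = P_top − P_atm = -46900 Pa.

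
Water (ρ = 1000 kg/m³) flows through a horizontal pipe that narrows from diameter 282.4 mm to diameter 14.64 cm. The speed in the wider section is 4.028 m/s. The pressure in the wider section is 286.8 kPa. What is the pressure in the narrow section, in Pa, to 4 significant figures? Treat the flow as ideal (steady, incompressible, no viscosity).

By continuity, v₂ = v₁·A₁/A₂ = 4.028·(626.4/168.3) = 14.99 m/s.
Along the horizontal streamline, P + ½ρv² is constant.
P₂ = P₁ − ½ρ(v₂² − v₁²) = 286800 − ½·1000·(14.99² − 4.028²) = 286800 − 104200 = 182600 Pa.

P₂ ≈ 182600 Pa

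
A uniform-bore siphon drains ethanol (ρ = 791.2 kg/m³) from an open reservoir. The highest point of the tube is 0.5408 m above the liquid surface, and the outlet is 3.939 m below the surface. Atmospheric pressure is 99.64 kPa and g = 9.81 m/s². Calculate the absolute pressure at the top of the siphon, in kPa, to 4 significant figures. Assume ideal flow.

P_top = 64.87 kPa

Bernoulli surface→outlet gives ½v² = g·h_out, so v = √(2·9.81·3.939) = 8.791 m/s.
The bore is uniform, so the speed at the crest is the same v. Bernoulli surface→crest: P_atm = P_top + ½ρv² + ρg·h_top.
P_top = 99640 − ½·791.2·8.791² − 791.2·9.81·0.5408 = 64870 Pa.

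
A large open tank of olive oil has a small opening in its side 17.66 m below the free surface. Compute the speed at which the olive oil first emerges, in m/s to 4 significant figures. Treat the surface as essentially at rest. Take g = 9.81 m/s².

Torricelli's result v = √(2gh) gives v = √(2·9.81·17.66) = 18.61 m/s.

v ≈ 18.61 m/s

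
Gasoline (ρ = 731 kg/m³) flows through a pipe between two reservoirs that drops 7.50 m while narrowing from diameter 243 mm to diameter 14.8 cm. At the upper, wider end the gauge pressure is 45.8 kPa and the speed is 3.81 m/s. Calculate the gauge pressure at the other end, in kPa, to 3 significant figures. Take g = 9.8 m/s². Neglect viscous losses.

P₂ ≈ 66.3 kPa

The volume flow rate is constant, so v₂ = (A₁/A₂)v₁ = (464/172)·3.81 = 10.3 m/s.
Energy conservation along the streamline gives P₂ = P₁ − ½ρ(v₂² − v₁²) − ρg(h₂ − h₁).
P₂ = 45800 + ½·731·(3.81² − 10.3²) − 731·9.8·(−7.50) = 45800 + (-33300) − (-53700) = 66300 Pa.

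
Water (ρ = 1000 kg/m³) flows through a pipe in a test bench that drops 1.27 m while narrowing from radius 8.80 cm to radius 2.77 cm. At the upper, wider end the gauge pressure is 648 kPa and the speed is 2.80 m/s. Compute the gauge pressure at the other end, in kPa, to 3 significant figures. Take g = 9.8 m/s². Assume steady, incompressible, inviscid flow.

P₂ ≈ 265 kPa

Continuity gives A₁v₁ = A₂v₂, so v₂ = (243 cm²)/(24.1 cm²) × 2.80 m/s = 28.3 m/s.
Bernoulli: P₁ + ½ρv₁² + ρg h₁ = P₂ + ½ρv₂² + ρg h₂, so P₂ = P₁ + ½ρ(v₁² − v₂²) − ρg(h₂ − h₁).
P₂ = 648000 + ½·1000·(2.80² − 28.3²) − 1000·9.8·(−1.27) = 648000 + (-395000) − (-12400) = 265000 Pa.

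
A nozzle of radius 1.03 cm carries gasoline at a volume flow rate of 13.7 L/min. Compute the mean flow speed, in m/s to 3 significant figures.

0.685 m/s

Q = 13.7 L/min = 0.000228 m³/s.
v = Q/A = 0.000228 / 0.000333 = 0.685 m/s.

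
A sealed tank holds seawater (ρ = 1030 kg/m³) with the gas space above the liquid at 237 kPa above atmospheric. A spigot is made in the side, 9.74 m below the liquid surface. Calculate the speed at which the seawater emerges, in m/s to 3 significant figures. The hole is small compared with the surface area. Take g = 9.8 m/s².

Take point 1 at the surface (v₁ ≈ 0) and point 2 at the hole (at atmospheric pressure). Bernoulli: P₁ + ρg h = P_atm + ½ρv₂².
With P₁ − P_atm = 237000 Pa, v₂ = √(2gh + 2ΔP/ρ) = √(2·9.8·9.74 + 2·237000/1030) = 25.5 m/s.

v ≈ 25.5 m/s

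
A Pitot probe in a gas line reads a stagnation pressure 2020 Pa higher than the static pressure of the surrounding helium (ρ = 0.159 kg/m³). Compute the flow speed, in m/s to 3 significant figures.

Bernoulli between the free stream and the stagnation point: ½ρv² = P_stag − P_static.
v = √(2ΔP/ρ) = √(2·2020/0.159) = 159 m/s.

v ≈ 159 m/s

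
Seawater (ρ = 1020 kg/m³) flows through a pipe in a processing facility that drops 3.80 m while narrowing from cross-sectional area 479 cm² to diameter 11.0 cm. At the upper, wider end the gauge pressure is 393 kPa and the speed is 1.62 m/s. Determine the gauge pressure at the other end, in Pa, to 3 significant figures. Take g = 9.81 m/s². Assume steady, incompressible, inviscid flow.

398000 Pa

The volume flow rate is constant, so v₂ = (A₁/A₂)v₁ = (479/95.0)·1.62 = 8.17 m/s.
Applying Bernoulli between the two ends and solving for P₂: P₂ = P₁ + ½ρ(v₁² − v₂²) − ρgΔh.
P₂ = 393000 + ½·1020·(1.62² − 8.17²) − 1020·9.81·(−3.80) = 393000 + (-32700) − (-38000) = 398000 Pa.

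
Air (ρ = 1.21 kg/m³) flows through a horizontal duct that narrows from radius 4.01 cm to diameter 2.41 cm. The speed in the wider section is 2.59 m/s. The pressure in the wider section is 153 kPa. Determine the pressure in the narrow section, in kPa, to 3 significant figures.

153 kPa

The volume flow rate is constant, so v₂ = (A₁/A₂)v₁ = (50.5/4.56)·2.59 = 28.7 m/s.
Bernoulli (h₁ = h₂): P₁ − P₂ = ½ρ(v₂² − v₁²).
P₂ = P₁ − ½ρ(v₂² − v₁²) = 153000 − ½·1.21·(28.7² − 2.59²) = 153000 − 494 = 153000 Pa.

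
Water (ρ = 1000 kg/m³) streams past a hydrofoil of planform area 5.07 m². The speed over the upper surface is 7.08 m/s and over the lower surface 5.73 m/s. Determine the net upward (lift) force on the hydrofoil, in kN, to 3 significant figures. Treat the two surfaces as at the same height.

With equal heights on the two surfaces, Bernoulli gives P_lower − P_upper = ½ρ(v_upper² − v_lower²).
ΔP = ½·1000·(7.08² − 5.73²) = 8650 Pa.
Lift = ΔP · A = 8650 × 5.07 = 43800 N.

43.8 kN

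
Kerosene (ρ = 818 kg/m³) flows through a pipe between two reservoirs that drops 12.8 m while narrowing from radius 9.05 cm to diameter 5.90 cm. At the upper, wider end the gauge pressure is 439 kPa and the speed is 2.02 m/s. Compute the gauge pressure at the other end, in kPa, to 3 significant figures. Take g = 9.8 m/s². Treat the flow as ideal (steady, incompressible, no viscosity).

P₂ ≈ 395 kPa

The volume flow rate is constant, so v₂ = (A₁/A₂)v₁ = (257/27.3)·2.02 = 19.0 m/s.
Bernoulli: P₁ + ½ρv₁² + ρg h₁ = P₂ + ½ρv₂² + ρg h₂, so P₂ = P₁ + ½ρ(v₁² − v₂²) − ρg(h₂ − h₁).
P₂ = 439000 + ½·818·(2.02² − 19.0²) − 818·9.8·(−12.8) = 439000 + (-146000) − (-103000) = 395000 Pa.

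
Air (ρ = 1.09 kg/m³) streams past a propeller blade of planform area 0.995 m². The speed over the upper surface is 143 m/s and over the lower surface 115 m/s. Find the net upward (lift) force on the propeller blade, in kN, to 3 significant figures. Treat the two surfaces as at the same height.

From P + ½ρv² = const at equal height, P_low − P_up = ½ρ(v_up² − v_low²).
ΔP = ½·1.09·(143² − 115²) = 3940 Pa.
Lift = ΔP · A = 3940 × 0.995 = 3920 N.

F ≈ 3.92 kN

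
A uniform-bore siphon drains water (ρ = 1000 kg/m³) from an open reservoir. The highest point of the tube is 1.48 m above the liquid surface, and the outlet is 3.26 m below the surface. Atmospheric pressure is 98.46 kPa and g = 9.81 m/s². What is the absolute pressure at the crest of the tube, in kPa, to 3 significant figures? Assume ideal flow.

From the surface to the outlet (both open to atmosphere, surface at rest): v = √(2g·h_out) = √(2·9.81·3.26) = 8.00 m/s.
The bore is uniform, so the speed at the crest is the same v. Bernoulli surface→crest: P_atm = P_top + ½ρv² + ρg·h_top.
P_top = 98460 − ½·1000·8.00² − 1000·9.81·1.48 = 52000 Pa.

P_top = 52.0 kPa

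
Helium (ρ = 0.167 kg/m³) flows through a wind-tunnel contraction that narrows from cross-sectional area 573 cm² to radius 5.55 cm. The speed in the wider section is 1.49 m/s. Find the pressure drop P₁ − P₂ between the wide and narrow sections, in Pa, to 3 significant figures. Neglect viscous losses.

Continuity gives A₁v₁ = A₂v₂, so v₂ = (573 cm²)/(96.8 cm²) × 1.49 m/s = 8.82 m/s.
Along the horizontal streamline, P + ½ρv² is constant.
P₁ − P₂ = ½·0.167·(8.82² − 1.49²) = ½·0.167·75.6 = 6.31 Pa.

ΔP = 6.31 Pa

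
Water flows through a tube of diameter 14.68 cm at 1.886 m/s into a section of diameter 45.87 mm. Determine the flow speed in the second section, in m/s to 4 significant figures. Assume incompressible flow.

Mass conservation (A₁v₁ = A₂v₂) gives v₂ = 1.886 × 169.3/16.53 = 19.32 m/s.

v₂ ≈ 19.32 m/s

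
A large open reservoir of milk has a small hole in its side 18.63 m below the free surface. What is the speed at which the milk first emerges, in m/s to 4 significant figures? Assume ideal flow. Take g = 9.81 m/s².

Torricelli's result v = √(2gh) gives v = √(2·9.81·18.63) = 19.12 m/s.

v = 19.12 m/s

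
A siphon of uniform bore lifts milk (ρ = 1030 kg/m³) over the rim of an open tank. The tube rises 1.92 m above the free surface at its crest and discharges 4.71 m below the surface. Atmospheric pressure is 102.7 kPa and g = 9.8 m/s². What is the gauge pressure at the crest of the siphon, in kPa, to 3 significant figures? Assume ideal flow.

P_gauge = -66.9 kPa

From the surface to the outlet (both open to atmosphere, surface at rest): v = √(2g·h_out) = √(2·9.8·4.71) = 9.61 m/s.
The bore is uniform, so the speed at the crest is the same v. Bernoulli surface→crest: P_atm = P_top + ½ρv² + ρg·h_top.
P_top = 102700 − ½·1030·9.61² − 1030·9.8·1.92 = 35800 Pa. So P_gauge = P_top − P_atm = -66900 Pa.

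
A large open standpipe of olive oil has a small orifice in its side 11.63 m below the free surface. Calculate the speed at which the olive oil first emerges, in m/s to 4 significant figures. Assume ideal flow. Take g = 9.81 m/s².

15.11 m/s

With the surface at rest and both surface and jet at atmospheric pressure, Bernoulli gives ρg h = ½ρv², so v = √(2gh) = √(2·9.81·11.63) = 15.11 m/s.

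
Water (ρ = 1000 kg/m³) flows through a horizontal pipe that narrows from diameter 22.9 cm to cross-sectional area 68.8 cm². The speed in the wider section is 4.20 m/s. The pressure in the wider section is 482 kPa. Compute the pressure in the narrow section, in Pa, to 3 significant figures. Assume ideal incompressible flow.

P₂ ≈ 175000 Pa

By continuity, v₂ = v₁·A₁/A₂ = 4.20·(412/68.8) = 25.1 m/s.
The pipe is horizontal, so Bernoulli reduces to P₁ + ½ρv₁² = P₂ + ½ρv₂².
P₂ = P₁ − ½ρ(v₂² − v₁²) = 482000 − ½·1000·(25.1² − 4.20²) = 482000 − 307000 = 175000 Pa.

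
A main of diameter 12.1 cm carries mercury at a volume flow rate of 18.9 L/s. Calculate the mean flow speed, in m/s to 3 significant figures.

Q = 18.9 L/s = 0.0189 m³/s.
v = Q/A = 0.0189 / 0.0115 = 1.64 m/s.

v ≈ 1.64 m/s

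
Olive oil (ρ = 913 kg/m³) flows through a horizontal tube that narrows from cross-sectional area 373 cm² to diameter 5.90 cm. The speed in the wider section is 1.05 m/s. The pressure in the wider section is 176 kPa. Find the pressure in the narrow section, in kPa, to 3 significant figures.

By continuity, v₂ = v₁·A₁/A₂ = 1.05·(373/27.3) = 14.3 m/s.
Bernoulli (h₁ = h₂): P₁ − P₂ = ½ρ(v₂² − v₁²).
P₂ = P₁ − ½ρ(v₂² − v₁²) = 176000 − ½·913·(14.3² − 1.05²) = 176000 − 93200 = 82800 Pa.

P₂ ≈ 82.8 kPa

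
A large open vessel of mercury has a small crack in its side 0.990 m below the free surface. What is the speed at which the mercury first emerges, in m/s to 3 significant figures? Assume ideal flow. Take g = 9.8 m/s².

v ≈ 4.40 m/s

The surface is effectively still and both ends are open, so ½v² = gh and v = √(2·9.8·0.990) = 4.40 m/s.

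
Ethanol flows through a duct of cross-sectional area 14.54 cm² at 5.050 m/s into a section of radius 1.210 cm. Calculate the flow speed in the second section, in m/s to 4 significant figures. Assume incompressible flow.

The volume flow rate is constant, so v₂ = (A₁/A₂)v₁ = (14.54/4.600)·5.050 = 15.96 m/s.

15.96 m/s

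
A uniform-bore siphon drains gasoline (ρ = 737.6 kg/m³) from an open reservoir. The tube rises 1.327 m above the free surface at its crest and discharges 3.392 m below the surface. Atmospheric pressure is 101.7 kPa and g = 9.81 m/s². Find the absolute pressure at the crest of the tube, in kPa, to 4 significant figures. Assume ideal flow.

Bernoulli surface→outlet gives ½v² = g·h_out, so v = √(2·9.81·3.392) = 8.158 m/s.
Continuity keeps v the same throughout the tube; from surface to crest, P_atm + 0 = P_top + ½ρv² + ρg·h_top.
P_top = 101700 − ½·737.6·8.158² − 737.6·9.81·1.327 = 67550 Pa.

P_top = 67.55 kPa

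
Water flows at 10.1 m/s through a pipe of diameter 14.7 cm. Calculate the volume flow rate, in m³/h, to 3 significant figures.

Q = A·v = 0.0170 m² × 10.1 m/s = 0.171 m³/s.
Converting: 0.171 m³/s × 3600 = 617 m³/h.

Q ≈ 617 m³/h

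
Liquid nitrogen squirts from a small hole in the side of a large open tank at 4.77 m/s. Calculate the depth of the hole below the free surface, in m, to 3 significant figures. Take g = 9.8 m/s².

1.16 m

Torricelli: v = √(2gh), so h = v²/(2g).
h = 4.77²/(2·9.8) = 22.8/19.60 = 1.16 m.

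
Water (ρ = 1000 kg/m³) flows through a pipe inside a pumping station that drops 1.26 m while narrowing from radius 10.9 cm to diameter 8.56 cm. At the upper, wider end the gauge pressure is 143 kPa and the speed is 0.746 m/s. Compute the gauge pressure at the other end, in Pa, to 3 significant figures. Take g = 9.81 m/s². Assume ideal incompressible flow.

The volume flow rate is constant, so v₂ = (A₁/A₂)v₁ = (373/57.5)·0.746 = 4.84 m/s.
Energy conservation along the streamline gives P₂ = P₁ − ½ρ(v₂² − v₁²) − ρg(h₂ − h₁).
P₂ = 143000 + ½·1000·(0.746² − 4.84²) − 1000·9.81·(−1.26) = 143000 + (-11400) − (-12400) = 144000 Pa.

144000 Pa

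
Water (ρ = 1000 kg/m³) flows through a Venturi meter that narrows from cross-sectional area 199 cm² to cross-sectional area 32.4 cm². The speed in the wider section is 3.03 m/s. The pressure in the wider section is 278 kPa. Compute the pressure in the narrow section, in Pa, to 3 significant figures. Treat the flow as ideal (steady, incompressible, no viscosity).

109000 Pa

By continuity, v₂ = v₁·A₁/A₂ = 3.03·(199/32.4) = 18.6 m/s.
Along the horizontal streamline, P + ½ρv² is constant.
P₂ = P₁ − ½ρ(v₂² − v₁²) = 278000 − ½·1000·(18.6² − 3.03²) = 278000 − 169000 = 109000 Pa.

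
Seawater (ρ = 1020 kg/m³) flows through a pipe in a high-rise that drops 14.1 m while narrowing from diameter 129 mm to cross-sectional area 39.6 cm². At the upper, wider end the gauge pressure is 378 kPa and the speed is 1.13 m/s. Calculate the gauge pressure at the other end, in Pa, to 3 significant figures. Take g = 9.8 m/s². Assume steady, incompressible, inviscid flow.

The volume flow rate is constant, so v₂ = (A₁/A₂)v₁ = (131/39.6)·1.13 = 3.73 m/s.
Applying Bernoulli between the two ends and solving for P₂: P₂ = P₁ + ½ρ(v₁² − v₂²) − ρgΔh.
P₂ = 378000 + ½·1020·(1.13² − 3.73²) − 1020·9.8·(−14.1) = 378000 + (-6440) − (-141000) = 513000 Pa.

P₂ ≈ 513000 Pa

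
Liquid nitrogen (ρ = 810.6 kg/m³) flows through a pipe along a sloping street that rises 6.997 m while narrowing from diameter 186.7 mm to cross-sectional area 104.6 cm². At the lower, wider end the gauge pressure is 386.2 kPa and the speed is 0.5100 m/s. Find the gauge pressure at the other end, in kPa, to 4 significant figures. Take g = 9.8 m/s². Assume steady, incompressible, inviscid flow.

Mass conservation (A₁v₁ = A₂v₂) gives v₂ = 0.5100 × 273.8/104.6 = 1.335 m/s.
Applying Bernoulli between the two ends and solving for P₂: P₂ = P₁ + ½ρ(v₁² − v₂²) − ρgΔh.
P₂ = 386200 + ½·810.6·(0.5100² − 1.335²) − 810.6·9.8·(+6.997) = 386200 + (-616.7) − (55580) = 330000 Pa.

P₂ = 330.0 kPa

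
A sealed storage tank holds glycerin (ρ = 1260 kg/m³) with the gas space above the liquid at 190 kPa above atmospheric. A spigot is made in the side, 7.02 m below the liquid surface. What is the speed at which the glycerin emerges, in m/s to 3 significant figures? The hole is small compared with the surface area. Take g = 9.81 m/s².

Take point 1 at the surface (v₁ ≈ 0) and point 2 at the hole (at atmospheric pressure). Bernoulli: P₁ + ρg h = P_atm + ½ρv₂².
With P₁ − P_atm = 190000 Pa, v₂ = √(2gh + 2ΔP/ρ) = √(2·9.81·7.02 + 2·190000/1260) = 21.0 m/s.

v ≈ 21.0 m/s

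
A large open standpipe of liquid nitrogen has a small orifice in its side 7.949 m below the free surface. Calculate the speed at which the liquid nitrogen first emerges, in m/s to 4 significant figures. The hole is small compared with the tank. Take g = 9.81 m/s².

v ≈ 12.49 m/s

With the surface at rest and both surface and jet at atmospheric pressure, Bernoulli gives ρg h = ½ρv², so v = √(2gh) = √(2·9.81·7.949) = 12.49 m/s.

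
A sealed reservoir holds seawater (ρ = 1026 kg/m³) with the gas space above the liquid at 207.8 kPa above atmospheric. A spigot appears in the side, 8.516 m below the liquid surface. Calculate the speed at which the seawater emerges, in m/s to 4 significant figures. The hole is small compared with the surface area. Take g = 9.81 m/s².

Take point 1 at the surface (v₁ ≈ 0) and point 2 at the hole (at atmospheric pressure). Bernoulli: P₁ + ρg h = P_atm + ½ρv₂².
With P₁ − P_atm = 207800 Pa, v₂ = √(2gh + 2ΔP/ρ) = √(2·9.81·8.516 + 2·207800/1026) = 23.92 m/s.

23.92 m/s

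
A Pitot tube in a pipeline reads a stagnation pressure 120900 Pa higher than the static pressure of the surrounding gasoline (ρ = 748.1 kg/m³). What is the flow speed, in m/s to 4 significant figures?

At the stagnation point the flow is brought to rest, so Bernoulli gives P_stag − P_static = ½ρv².
v = √(2ΔP/ρ) = √(2·120900/748.1) = 17.98 m/s.

v ≈ 17.98 m/s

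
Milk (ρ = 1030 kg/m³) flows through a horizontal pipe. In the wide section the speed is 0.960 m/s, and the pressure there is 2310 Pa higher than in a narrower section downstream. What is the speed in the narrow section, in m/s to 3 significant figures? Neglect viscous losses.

v₂ = 2.33 m/s

Along the level pipe P + ½ρv² is conserved, hence v₂² = v₁² + 2(P₁ − P₂)/ρ.
v₂ = √(0.960² + 2·2310/1030) = √(0.922 + 4.49) = 2.33 m/s.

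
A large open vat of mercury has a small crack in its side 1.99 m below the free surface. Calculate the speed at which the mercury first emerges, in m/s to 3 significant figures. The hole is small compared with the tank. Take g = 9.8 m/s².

v = 6.25 m/s

The surface is effectively still and both ends are open, so ½v² = gh and v = √(2·9.8·1.99) = 6.25 m/s.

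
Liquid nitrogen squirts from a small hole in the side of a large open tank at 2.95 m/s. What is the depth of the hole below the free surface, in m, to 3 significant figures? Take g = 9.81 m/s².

0.444 m

Torricelli: v = √(2gh), so h = v²/(2g).
h = 2.95²/(2·9.81) = 8.70/19.62 = 0.444 m.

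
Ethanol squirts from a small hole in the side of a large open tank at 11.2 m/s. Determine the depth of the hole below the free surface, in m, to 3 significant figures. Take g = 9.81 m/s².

h = 6.39 m

Inverting v = √(2gh) gives h = v² / 2g.
h = 11.2²/(2·9.81) = 125/19.62 = 6.39 m.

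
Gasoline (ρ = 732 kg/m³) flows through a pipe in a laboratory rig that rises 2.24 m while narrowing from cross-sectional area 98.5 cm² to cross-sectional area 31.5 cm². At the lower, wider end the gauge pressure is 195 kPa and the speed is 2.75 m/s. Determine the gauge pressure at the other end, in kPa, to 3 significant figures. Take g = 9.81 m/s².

P₂ = 155 kPa

By continuity, v₂ = v₁·A₁/A₂ = 2.75·(98.5/31.5) = 8.60 m/s.
Energy conservation along the streamline gives P₂ = P₁ − ½ρ(v₂² − v₁²) − ρg(h₂ − h₁).
P₂ = 195000 + ½·732·(2.75² − 8.60²) − 732·9.81·(+2.24) = 195000 + (-24300) − (16100) = 155000 Pa.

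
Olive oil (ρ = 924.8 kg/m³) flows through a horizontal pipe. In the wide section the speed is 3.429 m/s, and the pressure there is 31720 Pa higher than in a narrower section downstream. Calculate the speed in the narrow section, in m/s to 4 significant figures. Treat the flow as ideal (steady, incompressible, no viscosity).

v₂ ≈ 8.964 m/s

With h₁ = h₂, rearranging Bernoulli gives v₂ = √(v₁² + 2ΔP/ρ).
v₂ = √(3.429² + 2·31720/924.8) = √(11.76 + 68.60) = 8.964 m/s.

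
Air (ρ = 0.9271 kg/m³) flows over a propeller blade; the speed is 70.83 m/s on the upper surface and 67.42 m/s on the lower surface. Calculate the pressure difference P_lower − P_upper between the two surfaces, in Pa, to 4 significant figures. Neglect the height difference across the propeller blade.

ΔP ≈ 218.5 Pa

With negligible Δh, P + ½ρv² is constant, so P_low − P_up = ½ρ(v_up² − v_low²).
ΔP = ½·0.9271·(70.83² − 67.42²) = 218.5 Pa.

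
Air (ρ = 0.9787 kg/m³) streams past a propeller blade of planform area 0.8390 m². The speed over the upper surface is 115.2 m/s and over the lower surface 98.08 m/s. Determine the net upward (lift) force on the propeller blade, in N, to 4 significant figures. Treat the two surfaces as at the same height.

F ≈ 1499 N

With equal heights on the two surfaces, Bernoulli gives P_lower − P_upper = ½ρ(v_upper² − v_lower²).
ΔP = ½·0.9787·(115.2² − 98.08²) = 1787 Pa.
Lift = ΔP · A = 1787 × 0.8390 = 1499 N.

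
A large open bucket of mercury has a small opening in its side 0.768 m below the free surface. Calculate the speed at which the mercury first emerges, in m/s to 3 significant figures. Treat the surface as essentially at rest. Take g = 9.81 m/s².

Torricelli's result v = √(2gh) gives v = √(2·9.81·0.768) = 3.88 m/s.

3.88 m/s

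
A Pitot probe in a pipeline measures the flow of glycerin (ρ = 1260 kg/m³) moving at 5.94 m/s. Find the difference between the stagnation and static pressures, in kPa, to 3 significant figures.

The dynamic pressure equals the rise in static pressure at the stagnation point: ΔP = ½ρv².
ΔP = ½·1260·5.94² = 22200 Pa.

ΔP ≈ 22.2 kPa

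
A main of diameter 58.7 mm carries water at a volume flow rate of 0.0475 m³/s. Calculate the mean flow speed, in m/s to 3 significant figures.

Q = 0.0475 m³/s = 0.0475 m³/s.
v = Q/A = 0.0475 / 0.00271 = 17.6 m/s.

17.6 m/s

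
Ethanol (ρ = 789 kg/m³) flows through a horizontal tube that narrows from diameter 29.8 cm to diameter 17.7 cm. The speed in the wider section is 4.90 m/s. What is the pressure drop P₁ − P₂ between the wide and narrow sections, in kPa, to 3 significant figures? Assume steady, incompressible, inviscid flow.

Mass conservation (A₁v₁ = A₂v₂) gives v₂ = 4.90 × 697/246 = 13.9 m/s.
The pipe is horizontal, so Bernoulli reduces to P₁ + ½ρv₁² = P₂ + ½ρv₂².
P₁ − P₂ = ½·789·(13.9² − 4.90²) = ½·789·169 = 66600 Pa.

66.6 kPa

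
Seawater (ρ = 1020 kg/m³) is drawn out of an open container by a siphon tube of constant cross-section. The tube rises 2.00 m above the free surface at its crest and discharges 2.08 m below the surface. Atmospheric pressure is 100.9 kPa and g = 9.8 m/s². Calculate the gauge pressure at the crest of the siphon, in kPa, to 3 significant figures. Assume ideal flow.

P_gauge ≈ -40.8 kPa

Bernoulli surface→outlet gives ½v² = g·h_out, so v = √(2·9.8·2.08) = 6.38 m/s.
The bore is uniform, so the speed at the crest is the same v. Bernoulli surface→crest: P_atm = P_top + ½ρv² + ρg·h_top.
P_top = 100900 − ½·1020·6.38² − 1020·9.8·2.00 = 60100 Pa. So P_gauge = P_top − P_atm = -40800 Pa.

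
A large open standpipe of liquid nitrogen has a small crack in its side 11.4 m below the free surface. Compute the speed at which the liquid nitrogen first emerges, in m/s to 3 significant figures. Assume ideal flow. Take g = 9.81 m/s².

Torricelli's result v = √(2gh) gives v = √(2·9.81·11.4) = 15.0 m/s.

v ≈ 15.0 m/s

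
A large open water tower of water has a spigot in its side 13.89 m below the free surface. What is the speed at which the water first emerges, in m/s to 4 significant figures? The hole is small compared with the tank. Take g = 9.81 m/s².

Bernoulli from surface to hole (P equal, v_surface ≈ 0): v = √(2gh) = √(2×9.81×13.89) = 16.51 m/s.

16.51 m/s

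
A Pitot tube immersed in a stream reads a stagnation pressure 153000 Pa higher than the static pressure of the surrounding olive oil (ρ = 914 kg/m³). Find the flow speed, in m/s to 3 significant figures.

v ≈ 18.3 m/s

Bernoulli between the free stream and the stagnation point: ½ρv² = P_stag − P_static.
v = √(2ΔP/ρ) = √(2·153000/914) = 18.3 m/s.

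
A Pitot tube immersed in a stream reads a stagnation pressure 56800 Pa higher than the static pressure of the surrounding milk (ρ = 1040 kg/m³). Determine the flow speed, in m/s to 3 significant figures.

v ≈ 10.5 m/s

At the stagnation point the flow is brought to rest, so Bernoulli gives P_stag − P_static = ½ρv².
v = √(2ΔP/ρ) = √(2·56800/1040) = 10.5 m/s.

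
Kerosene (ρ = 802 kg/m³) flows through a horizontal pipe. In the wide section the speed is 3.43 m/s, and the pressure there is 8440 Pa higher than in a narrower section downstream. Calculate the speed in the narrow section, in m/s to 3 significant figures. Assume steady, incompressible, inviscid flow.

v₂ ≈ 5.73 m/s

With h₁ = h₂, rearranging Bernoulli gives v₂ = √(v₁² + 2ΔP/ρ).
v₂ = √(3.43² + 2·8440/802) = √(11.8 + 21.0) = 5.73 m/s.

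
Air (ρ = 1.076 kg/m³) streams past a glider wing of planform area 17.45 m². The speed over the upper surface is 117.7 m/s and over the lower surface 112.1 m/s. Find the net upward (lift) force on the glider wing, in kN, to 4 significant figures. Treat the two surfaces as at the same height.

From P + ½ρv² = const at equal height, P_low − P_up = ½ρ(v_up² − v_low²).
ΔP = ½·1.076·(117.7² − 112.1²) = 692.3 Pa.
Lift = ΔP · A = 692.3 × 17.45 = 12080 N.

12.08 kN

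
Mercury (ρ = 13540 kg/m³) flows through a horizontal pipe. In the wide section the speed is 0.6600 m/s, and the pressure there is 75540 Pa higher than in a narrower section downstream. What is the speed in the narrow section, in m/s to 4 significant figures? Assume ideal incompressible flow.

v₂ ≈ 3.405 m/s

Along the level pipe P + ½ρv² is conserved, hence v₂² = v₁² + 2(P₁ − P₂)/ρ.
v₂ = √(0.6600² + 2·75540/13540) = √(0.4356 + 11.16) = 3.405 m/s.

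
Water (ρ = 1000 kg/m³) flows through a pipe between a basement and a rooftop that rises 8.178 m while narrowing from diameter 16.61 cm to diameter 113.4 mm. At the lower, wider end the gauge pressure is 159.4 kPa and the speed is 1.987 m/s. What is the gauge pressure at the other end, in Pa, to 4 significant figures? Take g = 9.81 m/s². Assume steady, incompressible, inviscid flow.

72060 Pa

The volume flow rate is constant, so v₂ = (A₁/A₂)v₁ = (216.7/101.0)·1.987 = 4.263 m/s.
Applying Bernoulli between the two ends and solving for P₂: P₂ = P₁ + ½ρ(v₁² − v₂²) − ρgΔh.
P₂ = 159400 + ½·1000·(1.987² − 4.263²) − 1000·9.81·(+8.178) = 159400 + (-7112) − (80230) = 72060 Pa.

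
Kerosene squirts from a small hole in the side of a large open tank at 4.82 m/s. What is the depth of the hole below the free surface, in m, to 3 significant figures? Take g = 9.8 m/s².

1.19 m

Inverting v = √(2gh) gives h = v² / 2g.
h = 4.82²/(2·9.8) = 23.2/19.60 = 1.19 m.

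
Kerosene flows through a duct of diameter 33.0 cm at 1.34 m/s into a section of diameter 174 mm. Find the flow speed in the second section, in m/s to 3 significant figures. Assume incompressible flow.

The volume flow rate is constant, so v₂ = (A₁/A₂)v₁ = (855/238)·1.34 = 4.82 m/s.

4.82 m/s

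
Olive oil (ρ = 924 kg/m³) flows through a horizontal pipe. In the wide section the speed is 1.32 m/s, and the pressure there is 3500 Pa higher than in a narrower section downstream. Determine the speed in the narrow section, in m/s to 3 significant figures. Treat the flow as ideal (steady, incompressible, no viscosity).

With h₁ = h₂, rearranging Bernoulli gives v₂ = √(v₁² + 2ΔP/ρ).
v₂ = √(1.32² + 2·3500/924) = √(1.74 + 7.58) = 3.05 m/s.

v₂ ≈ 3.05 m/s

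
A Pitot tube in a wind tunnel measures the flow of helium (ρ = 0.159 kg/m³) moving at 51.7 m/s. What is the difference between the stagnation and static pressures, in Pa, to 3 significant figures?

ΔP ≈ 212 Pa

Bernoulli between the free stream and the stagnation point: ½ρv² = P_stag − P_static.
ΔP = ½·0.159·51.7² = 212 Pa.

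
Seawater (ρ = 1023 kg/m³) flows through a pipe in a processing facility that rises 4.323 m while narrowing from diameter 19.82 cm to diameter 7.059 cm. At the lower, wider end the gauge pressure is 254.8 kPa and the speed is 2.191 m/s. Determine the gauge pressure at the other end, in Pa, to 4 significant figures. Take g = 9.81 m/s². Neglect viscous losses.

P₂ ≈ 61270 Pa

By continuity, v₂ = v₁·A₁/A₂ = 2.191·(308.5/39.14) = 17.27 m/s.
Applying Bernoulli between the two ends and solving for P₂: P₂ = P₁ + ½ρ(v₁² − v₂²) − ρgΔh.
P₂ = 254800 + ½·1023·(2.191² − 17.27²) − 1023·9.81·(+4.323) = 254800 + (-150200) − (43380) = 61270 Pa.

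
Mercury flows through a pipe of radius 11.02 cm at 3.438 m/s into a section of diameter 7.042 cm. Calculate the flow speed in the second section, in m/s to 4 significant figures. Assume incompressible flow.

v₂ ≈ 33.68 m/s

Continuity gives A₁v₁ = A₂v₂, so v₂ = (381.5 cm²)/(38.95 cm²) × 3.438 m/s = 33.68 m/s.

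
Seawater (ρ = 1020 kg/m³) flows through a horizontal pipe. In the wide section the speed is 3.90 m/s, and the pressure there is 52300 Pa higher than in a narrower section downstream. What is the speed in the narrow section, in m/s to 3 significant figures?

Along the level pipe P + ½ρv² is conserved, hence v₂² = v₁² + 2(P₁ − P₂)/ρ.
v₂ = √(3.90² + 2·52300/1020) = √(15.2 + 103) = 10.9 m/s.

v₂ = 10.9 m/s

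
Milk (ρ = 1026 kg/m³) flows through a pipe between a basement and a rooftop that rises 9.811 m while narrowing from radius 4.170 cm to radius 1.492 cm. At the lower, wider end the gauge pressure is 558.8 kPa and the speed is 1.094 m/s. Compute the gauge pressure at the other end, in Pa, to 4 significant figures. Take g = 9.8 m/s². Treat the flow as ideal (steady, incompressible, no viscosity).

423300 Pa

Mass conservation (A₁v₁ = A₂v₂) gives v₂ = 1.094 × 54.63/6.993 = 8.546 m/s.
Energy conservation along the streamline gives P₂ = P₁ − ½ρ(v₂² − v₁²) − ρg(h₂ − h₁).
P₂ = 558800 + ½·1026·(1.094² − 8.546²) − 1026·9.8·(+9.811) = 558800 + (-36850) − (98650) = 423300 Pa.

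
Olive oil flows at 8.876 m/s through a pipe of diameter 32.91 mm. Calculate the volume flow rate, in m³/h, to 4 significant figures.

27.18 m³/h

Q = A·v = 0.0008506 m² × 8.876 m/s = 0.007550 m³/s.
Converting: 0.007550 m³/s × 3600 = 27.18 m³/h.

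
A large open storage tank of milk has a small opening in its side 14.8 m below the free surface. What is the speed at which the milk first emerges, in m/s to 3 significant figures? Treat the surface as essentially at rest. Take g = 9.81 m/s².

With the surface at rest and both surface and jet at atmospheric pressure, Bernoulli gives ρg h = ½ρv², so v = √(2gh) = √(2·9.81·14.8) = 17.0 m/s.

17.0 m/s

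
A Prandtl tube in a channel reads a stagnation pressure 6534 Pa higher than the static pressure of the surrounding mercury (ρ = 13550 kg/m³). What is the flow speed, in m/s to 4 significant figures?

v ≈ 0.9821 m/s

Bernoulli between the free stream and the stagnation point: ½ρv² = P_stag − P_static.
v = √(2ΔP/ρ) = √(2·6534/13550) = 0.9821 m/s.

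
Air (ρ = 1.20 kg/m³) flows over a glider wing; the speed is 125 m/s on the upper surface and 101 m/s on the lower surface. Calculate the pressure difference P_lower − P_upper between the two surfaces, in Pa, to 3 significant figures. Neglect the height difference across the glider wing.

Bernoulli (same height): P_lower − P_upper = ½ρ(v_upper² − v_lower²).
ΔP = ½·1.20·(125² − 101²) = 3250 Pa.

3250 Pa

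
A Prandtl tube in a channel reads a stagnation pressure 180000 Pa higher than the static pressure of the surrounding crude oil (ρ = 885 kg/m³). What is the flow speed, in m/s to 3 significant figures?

v = 20.2 m/s

At the stagnation point the flow is brought to rest, so Bernoulli gives P_stag − P_static = ½ρv².
v = √(2ΔP/ρ) = √(2·180000/885) = 20.2 m/s.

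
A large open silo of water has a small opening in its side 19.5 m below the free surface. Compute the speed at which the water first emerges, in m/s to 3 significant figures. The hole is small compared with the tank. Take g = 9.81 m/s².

v ≈ 19.6 m/s

Bernoulli from surface to hole (P equal, v_surface ≈ 0): v = √(2gh) = √(2×9.81×19.5) = 19.6 m/s.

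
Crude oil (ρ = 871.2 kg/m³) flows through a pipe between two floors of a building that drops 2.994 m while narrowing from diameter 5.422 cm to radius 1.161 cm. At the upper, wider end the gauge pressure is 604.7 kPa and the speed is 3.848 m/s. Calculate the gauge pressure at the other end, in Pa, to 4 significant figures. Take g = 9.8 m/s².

P₂ = 445000 Pa

The volume flow rate is constant, so v₂ = (A₁/A₂)v₁ = (23.09/4.235)·3.848 = 20.98 m/s.
Bernoulli: P₁ + ½ρv₁² + ρg h₁ = P₂ + ½ρv₂² + ρg h₂, so P₂ = P₁ + ½ρ(v₁² − v₂²) − ρg(h₂ − h₁).
P₂ = 604700 + ½·871.2·(3.848² − 20.98²) − 871.2·9.8·(−2.994) = 604700 + (-185300) − (-25560) = 445000 Pa.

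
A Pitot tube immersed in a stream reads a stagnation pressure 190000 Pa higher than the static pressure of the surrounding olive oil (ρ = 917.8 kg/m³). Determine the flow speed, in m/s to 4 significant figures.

v ≈ 20.35 m/s

The dynamic pressure equals the rise in static pressure at the stagnation point: ΔP = ½ρv².
v = √(2ΔP/ρ) = √(2·190000/917.8) = 20.35 m/s.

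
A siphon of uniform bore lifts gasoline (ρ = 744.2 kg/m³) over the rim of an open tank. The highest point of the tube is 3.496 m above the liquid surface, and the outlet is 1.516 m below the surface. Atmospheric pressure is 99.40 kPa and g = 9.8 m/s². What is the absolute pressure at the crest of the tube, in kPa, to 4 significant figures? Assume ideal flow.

62.85 kPa

Bernoulli surface→outlet gives ½v² = g·h_out, so v = √(2·9.8·1.516) = 5.451 m/s.
Continuity keeps v the same throughout the tube; from surface to crest, P_atm + 0 = P_top + ½ρv² + ρg·h_top.
P_top = 99400 − ½·744.2·5.451² − 744.2·9.8·3.496 = 62850 Pa.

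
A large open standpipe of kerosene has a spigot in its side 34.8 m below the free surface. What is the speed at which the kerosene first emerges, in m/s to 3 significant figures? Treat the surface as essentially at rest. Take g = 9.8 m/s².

v ≈ 26.1 m/s

With the surface at rest and both surface and jet at atmospheric pressure, Bernoulli gives ρg h = ½ρv², so v = √(2gh) = √(2·9.8·34.8) = 26.1 m/s.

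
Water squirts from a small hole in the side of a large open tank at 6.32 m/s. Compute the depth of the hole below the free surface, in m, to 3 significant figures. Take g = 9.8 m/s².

h ≈ 2.04 m

Torricelli: v = √(2gh), so h = v²/(2g).
h = 6.32²/(2·9.8) = 39.9/19.60 = 2.04 m.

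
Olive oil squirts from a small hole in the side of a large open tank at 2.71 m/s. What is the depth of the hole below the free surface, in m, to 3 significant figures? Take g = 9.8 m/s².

For a small hole in a large open tank, ½v² = gh, giving h = v²/(2g).
h = 2.71²/(2·9.8) = 7.34/19.60 = 0.375 m.

0.375 m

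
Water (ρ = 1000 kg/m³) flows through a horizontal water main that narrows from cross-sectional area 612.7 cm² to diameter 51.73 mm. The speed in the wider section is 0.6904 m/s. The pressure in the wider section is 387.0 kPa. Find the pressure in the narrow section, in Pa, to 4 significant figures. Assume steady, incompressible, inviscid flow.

Continuity gives A₁v₁ = A₂v₂, so v₂ = (612.7 cm²)/(21.02 cm²) × 0.6904 m/s = 20.13 m/s.
With no height change, Bernoulli's equation is P₁ + ½ρv₁² = P₂ + ½ρv₂².
P₂ = P₁ − ½ρ(v₂² − v₁²) = 387000 − ½·1000·(20.13² − 0.6904²) = 387000 − 202300 = 184700 Pa.

P₂ = 184700 Pa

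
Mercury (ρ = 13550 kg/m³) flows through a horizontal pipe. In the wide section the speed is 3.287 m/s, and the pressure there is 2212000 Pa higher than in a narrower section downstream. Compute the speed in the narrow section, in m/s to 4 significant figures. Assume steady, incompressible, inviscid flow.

18.37 m/s

With h₁ = h₂, rearranging Bernoulli gives v₂ = √(v₁² + 2ΔP/ρ).
v₂ = √(3.287² + 2·2212000/13550) = √(10.80 + 326.5) = 18.37 m/s.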